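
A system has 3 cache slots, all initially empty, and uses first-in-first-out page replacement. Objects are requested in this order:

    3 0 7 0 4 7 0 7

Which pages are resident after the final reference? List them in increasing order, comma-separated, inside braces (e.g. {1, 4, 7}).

3 -> miss, frames {3}
0 -> miss, frames {3,0}
7 -> miss, frames {3,0,7}
0 -> hit
4 -> miss, evict 3, frames {0,7,4}
7 -> hit
0 -> hit
7 -> hit

{0, 4, 7}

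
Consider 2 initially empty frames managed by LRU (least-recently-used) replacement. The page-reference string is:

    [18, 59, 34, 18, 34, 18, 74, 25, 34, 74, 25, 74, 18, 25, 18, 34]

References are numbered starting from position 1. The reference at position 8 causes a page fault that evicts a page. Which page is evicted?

pos 1: 18: miss, frames (18)
pos 2: 59: miss, frames (18 59)
pos 3: 34: miss, evict 18, frames (59 34)
pos 4: 18: miss, evict 59, frames (34 18)
pos 5: 34: hit
pos 6: 18: hit
pos 7: 74: miss, evict 34, frames (18 74)
pos 8: 25: miss, evict 18, frames (74 25)
At position 8, page 18 is evicted.

18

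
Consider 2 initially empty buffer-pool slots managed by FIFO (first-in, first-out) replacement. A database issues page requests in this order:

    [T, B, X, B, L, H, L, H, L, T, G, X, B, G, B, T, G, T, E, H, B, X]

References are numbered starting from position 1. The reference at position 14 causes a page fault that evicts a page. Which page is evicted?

pos 1: T: miss, frames {T}
pos 2: B: miss, frames {T,B}
pos 3: X: miss, evict T, frames {B,X}
pos 4: B: hit
pos 5: L: miss, evict B, frames {X,L}
pos 6: H: miss, evict X, frames {L,H}
pos 7: L: hit
pos 8: H: hit
pos 9: L: hit
pos 10: T: miss, evict L, frames {H,T}
pos 11: G: miss, evict H, frames {T,G}
pos 12: X: miss, evict T, frames {G,X}
pos 13: B: miss, evict G, frames {X,B}
pos 14: G: miss, evict X, frames {B,G}
At position 14, page X is evicted.

X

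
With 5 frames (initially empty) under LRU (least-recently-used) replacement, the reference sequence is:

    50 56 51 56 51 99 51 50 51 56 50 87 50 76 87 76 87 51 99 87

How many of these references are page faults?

50: miss, frames [50]
56: miss, frames [50, 56]
51: miss, frames [50, 56, 51]
56: hit
51: hit
99: miss, frames [50, 56, 51, 99]
51: hit
50: hit
51: hit
56: hit
50: hit
87: miss, frames [99, 51, 56, 50, 87]
50: hit
76: miss, evict 99, frames [51, 56, 87, 50, 76]
87: hit
76: hit
87: hit
51: hit
99: miss, evict 56, frames [50, 76, 87, 51, 99]
87: hit
Page faults: 7.

7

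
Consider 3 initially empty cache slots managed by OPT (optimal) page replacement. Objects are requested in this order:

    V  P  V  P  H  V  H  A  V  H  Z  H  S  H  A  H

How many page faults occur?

V -> miss, frames [V]
P -> miss, frames [V, P]
V -> hit
P -> hit
H -> miss, frames [V, P, H]
V -> hit
H -> hit
A -> miss, evict P, frames [V, H, A]
V -> hit
H -> hit
Z -> miss, evict V, frames [H, A, Z]
H -> hit
S -> miss, evict Z, frames [H, A, S]
H -> hit
A -> hit
H -> hit
Page faults: 6.

6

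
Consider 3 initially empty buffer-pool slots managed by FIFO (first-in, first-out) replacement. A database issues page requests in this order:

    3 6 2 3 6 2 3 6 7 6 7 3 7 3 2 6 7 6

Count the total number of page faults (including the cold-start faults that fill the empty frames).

3 -> miss, frames [3]
6 -> miss, frames [3, 6]
2 -> miss, frames [3, 6, 2]
3 -> hit
6 -> hit
2 -> hit
3 -> hit
6 -> hit
7 -> miss, evict 3, frames [6, 2, 7]
6 -> hit
7 -> hit
3 -> miss, evict 6, frames [2, 7, 3]
7 -> hit
3 -> hit
2 -> hit
6 -> miss, evict 2, frames [7, 3, 6]
7 -> hit
6 -> hit
Page faults: 6.

6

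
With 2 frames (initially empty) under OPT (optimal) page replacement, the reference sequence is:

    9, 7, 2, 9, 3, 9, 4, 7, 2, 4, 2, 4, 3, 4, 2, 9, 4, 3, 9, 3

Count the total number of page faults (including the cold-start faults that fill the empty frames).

9 -> fault, frames (9)
7 -> fault, frames (9 7)
2 -> fault, evict 7, frames (9 2)
9 -> hit
3 -> fault, evict 2, frames (9 3)
9 -> hit
4 -> fault, evict 9, frames (3 4)
7 -> fault, evict 3, frames (4 7)
2 -> fault, evict 7, frames (4 2)
4 -> hit
2 -> hit
4 -> hit
3 -> fault, evict 2, frames (4 3)
4 -> hit
2 -> fault, evict 3, frames (4 2)
9 -> fault, evict 2, frames (4 9)
4 -> hit
3 -> fault, evict 4, frames (9 3)
9 -> hit
3 -> hit
Page faults: 11.

11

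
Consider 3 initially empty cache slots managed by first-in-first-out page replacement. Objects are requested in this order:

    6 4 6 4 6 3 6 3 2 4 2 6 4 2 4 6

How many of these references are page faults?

6: miss, frames (6)
4: miss, frames (6 4)
6: hit
4: hit
6: hit
3: miss, frames (6 4 3)
6: hit
3: hit
2: miss, evict 6, frames (4 3 2)
4: hit
2: hit
6: miss, evict 4, frames (3 2 6)
4: miss, evict 3, frames (2 6 4)
2: hit
4: hit
6: hit
Page faults: 6.

6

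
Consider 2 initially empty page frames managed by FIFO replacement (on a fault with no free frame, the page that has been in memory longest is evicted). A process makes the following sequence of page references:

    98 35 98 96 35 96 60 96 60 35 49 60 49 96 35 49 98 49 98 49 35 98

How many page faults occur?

12

98: fault, frames [98]
35: fault, frames [98, 35]
98: hit
96: fault, evict 98, frames [35, 96]
35: hit
96: hit
60: fault, evict 35, frames [96, 60]
96: hit
60: hit
35: fault, evict 96, frames [60, 35]
49: fault, evict 60, frames [35, 49]
60: fault, evict 35, frames [49, 60]
49: hit
96: fault, evict 49, frames [60, 96]
35: fault, evict 60, frames [96, 35]
49: fault, evict 96, frames [35, 49]
98: fault, evict 35, frames [49, 98]
49: hit
98: hit
49: hit
35: fault, evict 49, frames [98, 35]
98: hit
Page faults: 12.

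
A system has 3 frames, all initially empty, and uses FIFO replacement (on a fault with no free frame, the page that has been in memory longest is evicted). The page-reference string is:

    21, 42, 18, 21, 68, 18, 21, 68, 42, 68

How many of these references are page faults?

21: fault, frames (21)
42: fault, frames (21 42)
18: fault, frames (21 42 18)
21: hit
68: fault, evict 21, frames (42 18 68)
18: hit
21: fault, evict 42, frames (18 68 21)
68: hit
42: fault, evict 18, frames (68 21 42)
68: hit
Page faults: 6.

6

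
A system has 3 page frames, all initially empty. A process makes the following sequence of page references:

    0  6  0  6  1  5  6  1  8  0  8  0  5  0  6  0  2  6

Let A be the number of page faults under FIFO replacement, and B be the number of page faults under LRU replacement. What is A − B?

-1

Under FIFO: F F . . F F . . F F . . . . F . F . → 8 faults.
Under LRU: F F . . F F . . F F . . F . F . F . → 9 faults.
A − B = 8 − 9 = -1.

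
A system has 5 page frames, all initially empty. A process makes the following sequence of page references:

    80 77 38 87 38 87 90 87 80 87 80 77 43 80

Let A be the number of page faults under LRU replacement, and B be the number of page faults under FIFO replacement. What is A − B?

Under LRU: F F F F . . F . . . . . F . → 6 faults.
Under FIFO: F F F F . . F . . . . . F F → 7 faults.
A − B = 6 − 7 = -1.

-1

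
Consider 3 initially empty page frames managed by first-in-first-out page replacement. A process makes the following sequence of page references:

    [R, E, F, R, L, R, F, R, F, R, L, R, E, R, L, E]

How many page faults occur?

R → miss, frames {R}
E → miss, frames {R,E}
F → miss, frames {R,E,F}
R → hit
L → miss, evict R, frames {E,F,L}
R → miss, evict E, frames {F,L,R}
F → hit
R → hit
F → hit
R → hit
L → hit
R → hit
E → miss, evict F, frames {L,R,E}
R → hit
L → hit
E → hit
Page faults: 6.

6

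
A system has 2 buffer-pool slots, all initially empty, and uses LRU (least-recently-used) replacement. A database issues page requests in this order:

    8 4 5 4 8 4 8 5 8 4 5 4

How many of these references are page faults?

7

8 → fault, frames [8]
4 → fault, frames [8, 4]
5 → fault, evict 8, frames [4, 5]
4 → hit
8 → fault, evict 5, frames [4, 8]
4 → hit
8 → hit
5 → fault, evict 4, frames [8, 5]
8 → hit
4 → fault, evict 5, frames [8, 4]
5 → fault, evict 8, frames [4, 5]
4 → hit
Page faults: 7.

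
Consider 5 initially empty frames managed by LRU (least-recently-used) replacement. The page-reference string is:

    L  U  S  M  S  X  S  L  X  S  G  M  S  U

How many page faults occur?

7

L -> miss, frames (L)
U -> miss, frames (L U)
S -> miss, frames (L U S)
M -> miss, frames (L U S M)
S -> hit
X -> miss, frames (L U M S X)
S -> hit
L -> hit
X -> hit
S -> hit
G -> miss, evict U, frames (M L X S G)
M -> hit
S -> hit
U -> miss, evict L, frames (X G M S U)
Page faults: 7.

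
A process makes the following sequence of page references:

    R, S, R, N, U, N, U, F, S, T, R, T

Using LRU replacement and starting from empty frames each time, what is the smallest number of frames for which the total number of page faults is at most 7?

f=1: 12 faults
f=2: 8 faults
f=3: 8 faults
f=4: 8 faults
f=5: 7 faults
f=6: 6 faults
Smallest f with faults ≤ 7 is 5.

5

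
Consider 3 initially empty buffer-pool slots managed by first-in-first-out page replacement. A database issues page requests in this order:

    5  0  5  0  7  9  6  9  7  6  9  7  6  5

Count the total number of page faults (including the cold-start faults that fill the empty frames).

6

5: fault, frames {5}
0: fault, frames {5,0}
5: hit
0: hit
7: fault, frames {5,0,7}
9: fault, evict 5, frames {0,7,9}
6: fault, evict 0, frames {7,9,6}
9: hit
7: hit
6: hit
9: hit
7: hit
6: hit
5: fault, evict 7, frames {9,6,5}
Page faults: 6.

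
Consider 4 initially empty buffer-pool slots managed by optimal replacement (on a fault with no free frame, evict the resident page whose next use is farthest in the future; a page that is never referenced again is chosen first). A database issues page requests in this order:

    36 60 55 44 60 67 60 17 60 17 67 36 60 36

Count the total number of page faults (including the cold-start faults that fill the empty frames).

6

36 → fault, frames {36}
60 → fault, frames {36,60}
55 → fault, frames {36,60,55}
44 → fault, frames {36,60,55,44}
60 → hit
67 → fault, evict 44, frames {36,60,55,67}
60 → hit
17 → fault, evict 55, frames {36,60,67,17}
60 → hit
17 → hit
67 → hit
36 → hit
60 → hit
36 → hit
Page faults: 6.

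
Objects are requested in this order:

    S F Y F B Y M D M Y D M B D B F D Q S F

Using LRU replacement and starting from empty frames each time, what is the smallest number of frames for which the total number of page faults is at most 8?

f=1: 20 faults
f=2: 17 faults
f=3: 11 faults
f=4: 9 faults
f=5: 8 faults
f=6: 8 faults
f=7: 7 faults
Smallest f with faults ≤ 8 is 5.

5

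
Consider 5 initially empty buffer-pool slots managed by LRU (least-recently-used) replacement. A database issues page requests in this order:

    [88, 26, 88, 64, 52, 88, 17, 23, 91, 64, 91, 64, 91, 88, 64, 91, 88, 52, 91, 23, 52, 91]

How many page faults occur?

88 → fault, frames [88]
26 → fault, frames [88, 26]
88 → hit
64 → fault, frames [26, 88, 64]
52 → fault, frames [26, 88, 64, 52]
88 → hit
17 → fault, frames [26, 64, 52, 88, 17]
23 → fault, evict 26, frames [64, 52, 88, 17, 23]
91 → fault, evict 64, frames [52, 88, 17, 23, 91]
64 → fault, evict 52, frames [88, 17, 23, 91, 64]
91 → hit
64 → hit
91 → hit
88 → hit
64 → hit
91 → hit
88 → hit
52 → fault, evict 17, frames [23, 64, 91, 88, 52]
91 → hit
23 → hit
52 → hit
91 → hit
Page faults: 9.

9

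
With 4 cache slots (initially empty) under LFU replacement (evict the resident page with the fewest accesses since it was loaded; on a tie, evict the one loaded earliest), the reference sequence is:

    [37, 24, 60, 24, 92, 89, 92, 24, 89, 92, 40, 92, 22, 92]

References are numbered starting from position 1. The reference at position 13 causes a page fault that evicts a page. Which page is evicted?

40

pos 1: 37 → fault, frames (37)
pos 2: 24 → fault, frames (37 24)
pos 3: 60 → fault, frames (37 24 60)
pos 4: 24 → hit
pos 5: 92 → fault, frames (37 24 60 92)
pos 6: 89 → fault, evict 37, frames (24 60 92 89)
pos 7: 92 → hit
pos 8: 24 → hit
pos 9: 89 → hit
pos 10: 92 → hit
pos 11: 40 → fault, evict 60, frames (24 92 89 40)
pos 12: 92 → hit
pos 13: 22 → fault, evict 40, frames (24 92 89 22)
At position 13, page 40 is evicted.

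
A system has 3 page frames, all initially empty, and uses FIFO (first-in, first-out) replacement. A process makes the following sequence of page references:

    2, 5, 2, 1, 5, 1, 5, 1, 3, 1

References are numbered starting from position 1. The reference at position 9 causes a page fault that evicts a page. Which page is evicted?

pos 1: 2: miss, frames {2}
pos 2: 5: miss, frames {2,5}
pos 3: 2: hit
pos 4: 1: miss, frames {2,5,1}
pos 5: 5: hit
pos 6: 1: hit
pos 7: 5: hit
pos 8: 1: hit
pos 9: 3: miss, evict 2, frames {5,1,3}
At position 9, page 2 is evicted.

2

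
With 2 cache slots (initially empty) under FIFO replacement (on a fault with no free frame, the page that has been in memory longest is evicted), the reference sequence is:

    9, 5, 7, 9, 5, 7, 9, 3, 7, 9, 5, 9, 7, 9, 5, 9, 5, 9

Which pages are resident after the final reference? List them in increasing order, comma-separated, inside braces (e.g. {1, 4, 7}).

9: miss, frames [9]
5: miss, frames [9, 5]
7: miss, evict 9, frames [5, 7]
9: miss, evict 5, frames [7, 9]
5: miss, evict 7, frames [9, 5]
7: miss, evict 9, frames [5, 7]
9: miss, evict 5, frames [7, 9]
3: miss, evict 7, frames [9, 3]
7: miss, evict 9, frames [3, 7]
9: miss, evict 3, frames [7, 9]
5: miss, evict 7, frames [9, 5]
9: hit
7: miss, evict 9, frames [5, 7]
9: miss, evict 5, frames [7, 9]
5: miss, evict 7, frames [9, 5]
9: hit
5: hit
9: hit

{5, 9}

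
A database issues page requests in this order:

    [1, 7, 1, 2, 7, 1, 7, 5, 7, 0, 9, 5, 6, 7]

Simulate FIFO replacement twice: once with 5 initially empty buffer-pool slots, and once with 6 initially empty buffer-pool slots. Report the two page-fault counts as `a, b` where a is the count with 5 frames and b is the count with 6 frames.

5 frames: F F . F . . . F . F F . F F → 8 faults.
6 frames: F F . F . . . F . F F . F . → 7 faults.
7 < 8: adding a frame reduced faults, as is typical.

8, 7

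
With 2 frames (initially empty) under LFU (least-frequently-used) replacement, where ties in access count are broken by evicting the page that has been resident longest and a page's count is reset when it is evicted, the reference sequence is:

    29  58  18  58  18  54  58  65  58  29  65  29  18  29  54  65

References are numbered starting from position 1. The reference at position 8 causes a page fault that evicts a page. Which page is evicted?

58

pos 1: 29 -> miss, frames {29}
pos 2: 58 -> miss, frames {29,58}
pos 3: 18 -> miss, evict 29, frames {58,18}
pos 4: 58 -> hit
pos 5: 18 -> hit
pos 6: 54 -> miss, evict 58, frames {18,54}
pos 7: 58 -> miss, evict 54, frames {18,58}
pos 8: 65 -> miss, evict 58, frames {18,65}
At position 8, page 58 is evicted.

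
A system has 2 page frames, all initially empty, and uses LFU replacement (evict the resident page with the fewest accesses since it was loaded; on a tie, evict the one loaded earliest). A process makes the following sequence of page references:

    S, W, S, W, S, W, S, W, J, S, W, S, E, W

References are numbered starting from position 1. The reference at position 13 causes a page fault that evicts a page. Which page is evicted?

S

pos 1: S: fault, frames [S]
pos 2: W: fault, frames [S, W]
pos 3: S: hit
pos 4: W: hit
pos 5: S: hit
pos 6: W: hit
pos 7: S: hit
pos 8: W: hit
pos 9: J: fault, evict S, frames [W, J]
pos 10: S: fault, evict J, frames [W, S]
pos 11: W: hit
pos 12: S: hit
pos 13: E: fault, evict S, frames [W, E]
At position 13, page S is evicted.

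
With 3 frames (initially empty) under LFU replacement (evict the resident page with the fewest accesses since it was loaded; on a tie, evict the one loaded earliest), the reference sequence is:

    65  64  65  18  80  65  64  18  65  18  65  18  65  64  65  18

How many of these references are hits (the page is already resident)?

10

65 -> miss, frames (65)
64 -> miss, frames (65 64)
65 -> hit
18 -> miss, frames (65 64 18)
80 -> miss, evict 64, frames (65 18 80)
65 -> hit
64 -> miss, evict 18, frames (65 80 64)
18 -> miss, evict 80, frames (65 64 18)
65 -> hit
18 -> hit
65 -> hit
18 -> hit
65 -> hit
64 -> hit
65 -> hit
18 -> hit
Hits: 10.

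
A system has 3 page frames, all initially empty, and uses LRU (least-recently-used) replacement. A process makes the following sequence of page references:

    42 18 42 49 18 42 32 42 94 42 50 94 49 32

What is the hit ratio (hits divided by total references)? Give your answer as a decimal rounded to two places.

42: miss, frames (42)
18: miss, frames (42 18)
42: hit
49: miss, frames (18 42 49)
18: hit
42: hit
32: miss, evict 49, frames (18 42 32)
42: hit
94: miss, evict 18, frames (32 42 94)
42: hit
50: miss, evict 32, frames (94 42 50)
94: hit
49: miss, evict 42, frames (50 94 49)
32: miss, evict 50, frames (94 49 32)
Hits: 6 of 14 references → 6/14 = 0.4286.

0.43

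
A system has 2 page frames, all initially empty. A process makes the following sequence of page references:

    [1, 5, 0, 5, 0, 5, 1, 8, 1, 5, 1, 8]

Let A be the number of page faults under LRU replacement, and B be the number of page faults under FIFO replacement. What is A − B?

Under LRU: F F F . . . F F . F . F → 7 faults.
Under FIFO: F F F . . . F F . F F F → 8 faults.
A − B = 7 − 8 = -1.

-1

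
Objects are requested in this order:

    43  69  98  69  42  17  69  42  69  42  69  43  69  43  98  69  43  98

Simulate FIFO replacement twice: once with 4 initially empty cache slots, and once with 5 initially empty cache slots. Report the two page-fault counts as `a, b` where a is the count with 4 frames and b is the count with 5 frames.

8, 5

4 frames: F F F . F F . . . . . F F . F . . . → 8 faults.
5 frames: F F F . F F . . . . . . . . . . . . → 5 faults.
5 < 8: adding a frame reduced faults, as is typical.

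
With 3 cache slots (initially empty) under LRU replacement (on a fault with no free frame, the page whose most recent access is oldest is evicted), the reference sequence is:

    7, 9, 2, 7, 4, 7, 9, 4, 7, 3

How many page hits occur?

7 → fault, frames {7}
9 → fault, frames {7,9}
2 → fault, frames {7,9,2}
7 → hit
4 → fault, evict 9, frames {2,7,4}
7 → hit
9 → fault, evict 2, frames {4,7,9}
4 → hit
7 → hit
3 → fault, evict 9, frames {4,7,3}
Hits: 4.

4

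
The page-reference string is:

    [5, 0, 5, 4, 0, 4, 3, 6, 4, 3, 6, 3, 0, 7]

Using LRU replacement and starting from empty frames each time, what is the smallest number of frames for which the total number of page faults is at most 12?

f=1: 14 faults
f=2: 11 faults
f=3: 7 faults
f=4: 6 faults
f=5: 6 faults
f=6: 6 faults
Smallest f with faults ≤ 12 is 2.

2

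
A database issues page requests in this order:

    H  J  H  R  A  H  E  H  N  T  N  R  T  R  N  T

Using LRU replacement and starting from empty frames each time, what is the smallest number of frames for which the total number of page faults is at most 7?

6

f=1: 16 faults
f=2: 12 faults
f=3: 8 faults
f=4: 8 faults
f=5: 8 faults
f=6: 7 faults
f=7: 7 faults
Smallest f with faults ≤ 7 is 6.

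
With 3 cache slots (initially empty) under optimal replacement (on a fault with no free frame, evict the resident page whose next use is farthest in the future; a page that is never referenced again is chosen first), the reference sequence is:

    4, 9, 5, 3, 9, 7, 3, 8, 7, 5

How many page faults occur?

6

4 -> fault, frames (4)
9 -> fault, frames (4 9)
5 -> fault, frames (4 9 5)
3 -> fault, evict 4, frames (9 5 3)
9 -> hit
7 -> fault, evict 9, frames (5 3 7)
3 -> hit
8 -> fault, evict 3, frames (5 7 8)
7 -> hit
5 -> hit
Page faults: 6.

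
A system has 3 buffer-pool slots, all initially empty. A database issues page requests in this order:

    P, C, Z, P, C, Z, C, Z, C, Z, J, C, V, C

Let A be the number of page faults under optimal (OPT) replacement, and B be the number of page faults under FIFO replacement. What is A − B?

-1

Under OPT: F F F . . . . . . . F . F . → 5 faults.
Under FIFO: F F F . . . . . . . F . F F → 6 faults.
A − B = 5 − 6 = -1.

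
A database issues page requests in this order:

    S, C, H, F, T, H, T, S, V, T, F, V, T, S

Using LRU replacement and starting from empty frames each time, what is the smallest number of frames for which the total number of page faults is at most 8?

f=1: 14 faults
f=2: 13 faults
f=3: 9 faults
f=4: 8 faults
f=5: 6 faults
f=6: 6 faults
Smallest f with faults ≤ 8 is 4.

4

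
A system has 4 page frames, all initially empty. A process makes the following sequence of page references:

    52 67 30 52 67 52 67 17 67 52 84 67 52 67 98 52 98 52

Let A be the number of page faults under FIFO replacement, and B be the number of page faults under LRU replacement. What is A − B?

2

Under FIFO: F F F . . . . F . . F . F F F . . . → 8 faults.
Under LRU: F F F . . . . F . . F . . . F . . . → 6 faults.
A − B = 8 − 6 = 2.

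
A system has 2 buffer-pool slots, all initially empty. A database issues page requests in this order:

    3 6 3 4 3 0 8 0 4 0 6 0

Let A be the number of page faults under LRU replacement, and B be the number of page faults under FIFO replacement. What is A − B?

Under LRU: F F . F . F F . F . F . → 7 faults.
Under FIFO: F F . F F F F . F F F . → 9 faults.
A − B = 7 − 9 = -2.

-2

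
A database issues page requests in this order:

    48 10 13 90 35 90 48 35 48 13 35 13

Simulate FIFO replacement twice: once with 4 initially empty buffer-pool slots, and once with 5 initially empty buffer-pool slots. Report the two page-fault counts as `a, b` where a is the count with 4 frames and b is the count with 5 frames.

4 frames: F F F F F . F . . . . . → 6 faults.
5 frames: F F F F F . . . . . . . → 5 faults.
5 < 6: adding a frame reduced faults, as is typical.

6, 5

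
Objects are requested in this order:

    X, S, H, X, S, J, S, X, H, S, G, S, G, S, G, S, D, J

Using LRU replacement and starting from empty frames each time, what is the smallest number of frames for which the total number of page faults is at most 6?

f=1: 18 faults
f=2: 12 faults
f=3: 8 faults
f=4: 7 faults
f=5: 7 faults
f=6: 6 faults
Smallest f with faults ≤ 6 is 6.

6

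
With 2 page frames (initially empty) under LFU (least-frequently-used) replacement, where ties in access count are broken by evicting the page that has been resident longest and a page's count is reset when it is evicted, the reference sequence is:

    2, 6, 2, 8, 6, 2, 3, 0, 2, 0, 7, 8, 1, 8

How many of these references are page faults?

2: fault, frames [2]
6: fault, frames [2, 6]
2: hit
8: fault, evict 6, frames [2, 8]
6: fault, evict 8, frames [2, 6]
2: hit
3: fault, evict 6, frames [2, 3]
0: fault, evict 3, frames [2, 0]
2: hit
0: hit
7: fault, evict 0, frames [2, 7]
8: fault, evict 7, frames [2, 8]
1: fault, evict 8, frames [2, 1]
8: fault, evict 1, frames [2, 8]
Page faults: 10.

10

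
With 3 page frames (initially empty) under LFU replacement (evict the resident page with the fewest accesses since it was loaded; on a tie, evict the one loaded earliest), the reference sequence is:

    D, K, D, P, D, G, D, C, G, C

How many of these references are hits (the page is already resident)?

5

D → fault, frames (D)
K → fault, frames (D K)
D → hit
P → fault, frames (D K P)
D → hit
G → fault, evict K, frames (D P G)
D → hit
C → fault, evict P, frames (D G C)
G → hit
C → hit
Hits: 5.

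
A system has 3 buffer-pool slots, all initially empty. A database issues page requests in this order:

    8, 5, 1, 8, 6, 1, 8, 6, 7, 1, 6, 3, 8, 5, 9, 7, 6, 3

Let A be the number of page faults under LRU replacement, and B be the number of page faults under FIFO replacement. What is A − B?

-2

Under LRU: F F F . F . . . F F . F F F F F F F → 13 faults.
Under FIFO: F F F . F . F . F F F F F F F F F F → 15 faults.
A − B = 13 − 15 = -2.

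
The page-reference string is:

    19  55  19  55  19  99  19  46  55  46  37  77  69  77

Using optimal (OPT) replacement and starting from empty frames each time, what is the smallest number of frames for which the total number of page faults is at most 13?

f=1: 14 faults
f=2: 8 faults
f=3: 7 faults
f=4: 7 faults
f=5: 7 faults
f=6: 7 faults
f=7: 7 faults
Smallest f with faults ≤ 13 is 2.

2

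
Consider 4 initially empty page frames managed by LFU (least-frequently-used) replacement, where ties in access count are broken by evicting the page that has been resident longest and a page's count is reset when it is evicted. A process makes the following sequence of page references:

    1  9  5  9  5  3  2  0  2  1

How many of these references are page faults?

7

1 -> fault, frames {1}
9 -> fault, frames {1,9}
5 -> fault, frames {1,9,5}
9 -> hit
5 -> hit
3 -> fault, frames {1,9,5,3}
2 -> fault, evict 1, frames {9,5,3,2}
0 -> fault, evict 3, frames {9,5,2,0}
2 -> hit
1 -> fault, evict 0, frames {9,5,2,1}
Page faults: 7.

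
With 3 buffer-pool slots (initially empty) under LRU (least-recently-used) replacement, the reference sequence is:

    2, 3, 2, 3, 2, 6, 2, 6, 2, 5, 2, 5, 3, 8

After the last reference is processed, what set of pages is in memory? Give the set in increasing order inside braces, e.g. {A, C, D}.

2: fault, frames [2]
3: fault, frames [2, 3]
2: hit
3: hit
2: hit
6: fault, frames [3, 2, 6]
2: hit
6: hit
2: hit
5: fault, evict 3, frames [6, 2, 5]
2: hit
5: hit
3: fault, evict 6, frames [2, 5, 3]
8: fault, evict 2, frames [5, 3, 8]

{3, 5, 8}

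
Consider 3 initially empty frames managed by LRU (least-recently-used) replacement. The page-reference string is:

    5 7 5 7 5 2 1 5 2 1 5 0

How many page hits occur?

5 -> miss, frames (5)
7 -> miss, frames (5 7)
5 -> hit
7 -> hit
5 -> hit
2 -> miss, frames (7 5 2)
1 -> miss, evict 7, frames (5 2 1)
5 -> hit
2 -> hit
1 -> hit
5 -> hit
0 -> miss, evict 2, frames (1 5 0)
Hits: 7.

7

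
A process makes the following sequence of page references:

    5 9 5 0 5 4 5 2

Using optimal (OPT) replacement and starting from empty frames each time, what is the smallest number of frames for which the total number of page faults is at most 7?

f=1: 8 faults
f=2: 5 faults
f=3: 5 faults
f=4: 5 faults
f=5: 5 faults
Smallest f with faults ≤ 7 is 2.

2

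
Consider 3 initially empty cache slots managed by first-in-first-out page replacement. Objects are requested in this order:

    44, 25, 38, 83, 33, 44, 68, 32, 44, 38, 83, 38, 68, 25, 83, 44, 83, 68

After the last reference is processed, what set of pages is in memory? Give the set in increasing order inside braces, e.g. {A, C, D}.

{44, 68, 83}

44 → fault, frames (44)
25 → fault, frames (44 25)
38 → fault, frames (44 25 38)
83 → fault, evict 44, frames (25 38 83)
33 → fault, evict 25, frames (38 83 33)
44 → fault, evict 38, frames (83 33 44)
68 → fault, evict 83, frames (33 44 68)
32 → fault, evict 33, frames (44 68 32)
44 → hit
38 → fault, evict 44, frames (68 32 38)
83 → fault, evict 68, frames (32 38 83)
38 → hit
68 → fault, evict 32, frames (38 83 68)
25 → fault, evict 38, frames (83 68 25)
83 → hit
44 → fault, evict 83, frames (68 25 44)
83 → fault, evict 68, frames (25 44 83)
68 → fault, evict 25, frames (44 83 68)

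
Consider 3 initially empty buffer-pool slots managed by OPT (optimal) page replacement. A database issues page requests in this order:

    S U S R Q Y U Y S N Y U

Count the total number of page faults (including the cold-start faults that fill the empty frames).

6

S → miss, frames (S)
U → miss, frames (S U)
S → hit
R → miss, frames (S U R)
Q → miss, evict R, frames (S U Q)
Y → miss, evict Q, frames (S U Y)
U → hit
Y → hit
S → hit
N → miss, evict S, frames (U Y N)
Y → hit
U → hit
Page faults: 6.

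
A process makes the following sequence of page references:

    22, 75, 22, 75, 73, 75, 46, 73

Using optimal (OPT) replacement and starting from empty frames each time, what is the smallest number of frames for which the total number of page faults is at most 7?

f=1: 8 faults
f=2: 4 faults
f=3: 4 faults
f=4: 4 faults
Smallest f with faults ≤ 7 is 2.

2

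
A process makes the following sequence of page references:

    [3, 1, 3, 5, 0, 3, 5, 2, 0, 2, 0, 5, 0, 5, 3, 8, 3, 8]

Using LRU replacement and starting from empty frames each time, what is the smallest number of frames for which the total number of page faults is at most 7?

f=1: 18 faults
f=2: 11 faults
f=3: 8 faults
f=4: 6 faults
f=5: 6 faults
f=6: 6 faults
Smallest f with faults ≤ 7 is 4.

4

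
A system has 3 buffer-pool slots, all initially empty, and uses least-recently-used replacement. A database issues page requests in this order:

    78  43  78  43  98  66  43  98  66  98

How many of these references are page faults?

78 -> miss, frames {78}
43 -> miss, frames {78,43}
78 -> hit
43 -> hit
98 -> miss, frames {78,43,98}
66 -> miss, evict 78, frames {43,98,66}
43 -> hit
98 -> hit
66 -> hit
98 -> hit
Page faults: 4.

4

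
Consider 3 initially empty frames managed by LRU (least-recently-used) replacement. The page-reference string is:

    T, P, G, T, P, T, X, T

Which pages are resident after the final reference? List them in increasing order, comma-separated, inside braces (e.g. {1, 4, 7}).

T → fault, frames {T}
P → fault, frames {T,P}
G → fault, frames {T,P,G}
T → hit
P → hit
T → hit
X → fault, evict G, frames {P,T,X}
T → hit

{P, T, X}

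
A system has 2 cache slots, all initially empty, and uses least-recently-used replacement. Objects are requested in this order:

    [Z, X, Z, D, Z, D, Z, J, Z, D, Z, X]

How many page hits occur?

6

Z: miss, frames (Z)
X: miss, frames (Z X)
Z: hit
D: miss, evict X, frames (Z D)
Z: hit
D: hit
Z: hit
J: miss, evict D, frames (Z J)
Z: hit
D: miss, evict J, frames (Z D)
Z: hit
X: miss, evict D, frames (Z X)
Hits: 6.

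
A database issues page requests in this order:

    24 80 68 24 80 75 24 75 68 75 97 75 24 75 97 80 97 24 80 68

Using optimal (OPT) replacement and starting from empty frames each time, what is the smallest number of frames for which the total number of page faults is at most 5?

5

f=1: 20 faults
f=2: 12 faults
f=3: 7 faults
f=4: 6 faults
f=5: 5 faults
Smallest f with faults ≤ 5 is 5.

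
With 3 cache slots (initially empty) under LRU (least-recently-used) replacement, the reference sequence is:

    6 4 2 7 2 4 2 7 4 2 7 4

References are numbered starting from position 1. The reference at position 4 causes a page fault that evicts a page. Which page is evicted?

6

pos 1: 6: miss, frames {6}
pos 2: 4: miss, frames {6,4}
pos 3: 2: miss, frames {6,4,2}
pos 4: 7: miss, evict 6, frames {4,2,7}
At position 4, page 6 is evicted.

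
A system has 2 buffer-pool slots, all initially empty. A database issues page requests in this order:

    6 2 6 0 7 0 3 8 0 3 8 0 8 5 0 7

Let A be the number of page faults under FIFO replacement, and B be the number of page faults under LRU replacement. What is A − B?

Under FIFO: F F . F F . F F F F F F . F . F → 12 faults.
Under LRU: F F . F F . F F F F F F . F F F → 13 faults.
A − B = 12 − 13 = -1.

-1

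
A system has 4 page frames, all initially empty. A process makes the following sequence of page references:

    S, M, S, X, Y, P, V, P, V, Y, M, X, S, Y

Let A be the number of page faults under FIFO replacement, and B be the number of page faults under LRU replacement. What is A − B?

1

Under FIFO: F F . F F F F . . . F F F F → 10 faults.
Under LRU: F F . F F F F . . . F F F . → 9 faults.
A − B = 10 − 9 = 1.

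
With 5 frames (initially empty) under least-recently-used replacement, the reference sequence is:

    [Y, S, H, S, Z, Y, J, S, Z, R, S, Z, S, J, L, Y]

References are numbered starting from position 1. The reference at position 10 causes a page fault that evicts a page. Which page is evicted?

H

pos 1: Y → miss, frames [Y]
pos 2: S → miss, frames [Y, S]
pos 3: H → miss, frames [Y, S, H]
pos 4: S → hit
pos 5: Z → miss, frames [Y, H, S, Z]
pos 6: Y → hit
pos 7: J → miss, frames [H, S, Z, Y, J]
pos 8: S → hit
pos 9: Z → hit
pos 10: R → miss, evict H, frames [Y, J, S, Z, R]
At position 10, page H is evicted.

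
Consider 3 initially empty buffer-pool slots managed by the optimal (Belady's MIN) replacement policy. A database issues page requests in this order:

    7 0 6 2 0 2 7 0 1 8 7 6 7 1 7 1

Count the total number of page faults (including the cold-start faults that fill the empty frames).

7 -> miss, frames [7]
0 -> miss, frames [7, 0]
6 -> miss, frames [7, 0, 6]
2 -> miss, evict 6, frames [7, 0, 2]
0 -> hit
2 -> hit
7 -> hit
0 -> hit
1 -> miss, evict 2, frames [7, 0, 1]
8 -> miss, evict 0, frames [7, 1, 8]
7 -> hit
6 -> miss, evict 8, frames [7, 1, 6]
7 -> hit
1 -> hit
7 -> hit
1 -> hit
Page faults: 7.

7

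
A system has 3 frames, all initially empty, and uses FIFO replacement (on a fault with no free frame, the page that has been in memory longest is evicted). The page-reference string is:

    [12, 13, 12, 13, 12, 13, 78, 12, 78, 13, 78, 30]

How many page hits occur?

8

12 → miss, frames {12}
13 → miss, frames {12,13}
12 → hit
13 → hit
12 → hit
13 → hit
78 → miss, frames {12,13,78}
12 → hit
78 → hit
13 → hit
78 → hit
30 → miss, evict 12, frames {13,78,30}
Hits: 8.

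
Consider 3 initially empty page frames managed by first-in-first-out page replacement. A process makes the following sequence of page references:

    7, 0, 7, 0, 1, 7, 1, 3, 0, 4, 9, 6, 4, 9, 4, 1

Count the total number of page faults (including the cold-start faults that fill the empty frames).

8

7 -> fault, frames [7]
0 -> fault, frames [7, 0]
7 -> hit
0 -> hit
1 -> fault, frames [7, 0, 1]
7 -> hit
1 -> hit
3 -> fault, evict 7, frames [0, 1, 3]
0 -> hit
4 -> fault, evict 0, frames [1, 3, 4]
9 -> fault, evict 1, frames [3, 4, 9]
6 -> fault, evict 3, frames [4, 9, 6]
4 -> hit
9 -> hit
4 -> hit
1 -> fault, evict 4, frames [9, 6, 1]
Page faults: 8.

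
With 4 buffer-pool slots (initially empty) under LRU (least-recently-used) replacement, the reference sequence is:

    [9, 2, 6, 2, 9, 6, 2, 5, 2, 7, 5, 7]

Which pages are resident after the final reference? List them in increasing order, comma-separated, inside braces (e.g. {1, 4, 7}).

{2, 5, 6, 7}

9: miss, frames (9)
2: miss, frames (9 2)
6: miss, frames (9 2 6)
2: hit
9: hit
6: hit
2: hit
5: miss, frames (9 6 2 5)
2: hit
7: miss, evict 9, frames (6 5 2 7)
5: hit
7: hit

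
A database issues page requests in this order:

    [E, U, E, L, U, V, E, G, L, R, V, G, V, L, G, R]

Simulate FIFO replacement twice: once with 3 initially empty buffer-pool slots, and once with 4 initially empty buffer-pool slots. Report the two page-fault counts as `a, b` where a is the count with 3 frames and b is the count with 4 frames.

3 frames: F F . F . F F F F F F F . F . F → 12 faults.
4 frames: F F . F . F . F . F . . . . . . → 6 faults.
6 < 12: adding a frame reduced faults, as is typical.

12, 6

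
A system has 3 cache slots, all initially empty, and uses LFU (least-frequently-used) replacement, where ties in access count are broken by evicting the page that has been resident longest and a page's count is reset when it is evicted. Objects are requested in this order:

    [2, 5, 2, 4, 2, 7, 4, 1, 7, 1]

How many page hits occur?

2 → miss, frames {2}
5 → miss, frames {2,5}
2 → hit
4 → miss, frames {2,5,4}
2 → hit
7 → miss, evict 5, frames {2,4,7}
4 → hit
1 → miss, evict 7, frames {2,4,1}
7 → miss, evict 1, frames {2,4,7}
1 → miss, evict 7, frames {2,4,1}
Hits: 3.

3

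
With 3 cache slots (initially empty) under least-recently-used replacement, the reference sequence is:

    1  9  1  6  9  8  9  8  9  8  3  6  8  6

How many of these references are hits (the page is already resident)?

1: miss, frames (1)
9: miss, frames (1 9)
1: hit
6: miss, frames (9 1 6)
9: hit
8: miss, evict 1, frames (6 9 8)
9: hit
8: hit
9: hit
8: hit
3: miss, evict 6, frames (9 8 3)
6: miss, evict 9, frames (8 3 6)
8: hit
6: hit
Hits: 8.

8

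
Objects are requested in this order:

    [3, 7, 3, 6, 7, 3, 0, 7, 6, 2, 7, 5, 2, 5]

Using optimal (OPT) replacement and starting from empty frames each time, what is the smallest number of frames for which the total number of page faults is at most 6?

f=1: 14 faults
f=2: 8 faults
f=3: 6 faults
f=4: 6 faults
f=5: 6 faults
f=6: 6 faults
Smallest f with faults ≤ 6 is 3.

3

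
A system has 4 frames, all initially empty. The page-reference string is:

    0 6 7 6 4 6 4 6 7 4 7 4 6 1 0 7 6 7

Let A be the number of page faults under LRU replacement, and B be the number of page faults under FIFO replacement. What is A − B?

Under LRU: F F F . F . . . . . . . . F F F . . → 7 faults.
Under FIFO: F F F . F . . . . . . . . F F . F F → 8 faults.
A − B = 7 − 8 = -1.

-1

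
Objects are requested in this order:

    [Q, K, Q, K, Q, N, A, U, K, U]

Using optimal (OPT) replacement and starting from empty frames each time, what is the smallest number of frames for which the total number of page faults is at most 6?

f=1: 10 faults
f=2: 5 faults
f=3: 5 faults
f=4: 5 faults
f=5: 5 faults
Smallest f with faults ≤ 6 is 2.

2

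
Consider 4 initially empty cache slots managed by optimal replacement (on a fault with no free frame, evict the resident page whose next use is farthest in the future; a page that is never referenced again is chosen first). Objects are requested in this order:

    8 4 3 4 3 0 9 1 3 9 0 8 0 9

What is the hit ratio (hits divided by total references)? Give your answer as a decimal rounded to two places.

0.50

8: miss, frames (8)
4: miss, frames (8 4)
3: miss, frames (8 4 3)
4: hit
3: hit
0: miss, frames (8 4 3 0)
9: miss, evict 4, frames (8 3 0 9)
1: miss, evict 8, frames (3 0 9 1)
3: hit
9: hit
0: hit
8: miss, evict 1, frames (3 0 9 8)
0: hit
9: hit
Hits: 7 of 14 references → 7/14 = 0.5000.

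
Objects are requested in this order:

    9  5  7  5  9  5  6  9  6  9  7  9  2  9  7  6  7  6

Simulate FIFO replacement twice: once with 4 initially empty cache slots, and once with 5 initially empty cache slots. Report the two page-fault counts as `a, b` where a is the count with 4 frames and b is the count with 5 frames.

4 frames: F F F . . . F . . . . . F F . . . . → 6 faults.
5 frames: F F F . . . F . . . . . F . . . . . → 5 faults.
5 < 6: adding a frame reduced faults, as is typical.

6, 5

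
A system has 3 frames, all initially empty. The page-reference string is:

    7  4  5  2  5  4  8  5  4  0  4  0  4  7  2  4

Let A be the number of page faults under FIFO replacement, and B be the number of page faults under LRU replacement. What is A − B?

2

Under FIFO: F F F F . . F . F F . . . F F F → 10 faults.
Under LRU: F F F F . . F . . F . . . F F . → 8 faults.
A − B = 10 − 8 = 2.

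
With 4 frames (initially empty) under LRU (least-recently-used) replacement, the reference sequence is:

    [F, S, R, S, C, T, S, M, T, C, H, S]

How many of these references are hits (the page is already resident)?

4

F: fault, frames {F}
S: fault, frames {F,S}
R: fault, frames {F,S,R}
S: hit
C: fault, frames {F,R,S,C}
T: fault, evict F, frames {R,S,C,T}
S: hit
M: fault, evict R, frames {C,T,S,M}
T: hit
C: hit
H: fault, evict S, frames {M,T,C,H}
S: fault, evict M, frames {T,C,H,S}
Hits: 4.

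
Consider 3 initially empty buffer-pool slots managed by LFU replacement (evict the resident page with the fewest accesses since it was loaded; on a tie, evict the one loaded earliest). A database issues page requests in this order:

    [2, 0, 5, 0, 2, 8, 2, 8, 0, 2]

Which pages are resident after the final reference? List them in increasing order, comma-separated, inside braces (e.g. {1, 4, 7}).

2 -> fault, frames (2)
0 -> fault, frames (2 0)
5 -> fault, frames (2 0 5)
0 -> hit
2 -> hit
8 -> fault, evict 5, frames (2 0 8)
2 -> hit
8 -> hit
0 -> hit
2 -> hit

{0, 2, 8}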